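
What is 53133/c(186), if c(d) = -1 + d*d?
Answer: 53133/34595 ≈ 1.5359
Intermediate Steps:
c(d) = -1 + d**2
53133/c(186) = 53133/(-1 + 186**2) = 53133/(-1 + 34596) = 53133/34595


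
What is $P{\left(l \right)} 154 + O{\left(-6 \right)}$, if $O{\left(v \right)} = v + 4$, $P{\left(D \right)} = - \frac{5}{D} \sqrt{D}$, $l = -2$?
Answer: $-2 + 385 i \sqrt{2} \approx -2.0 + 544.47 i$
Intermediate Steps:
$P{\left(D \right)} = - \frac{5}{\sqrt{D}}$
$O{\left(v \right)} = 4 + v$
$P{\left(l \right)} 154 + O{\left(-6 \right)} = - \frac{5}{i \sqrt{2}} \cdot 154 + \left(4 - 6\right) = - 5 \left(- \frac{i \sqrt{2}}{2}\right) 154 - 2 = \frac{5 i \sqrt{2}}{2} \cdot 154 - 2 = 385 i \sqrt{2} - 2 = -2 + 385 i \sqrt{2}$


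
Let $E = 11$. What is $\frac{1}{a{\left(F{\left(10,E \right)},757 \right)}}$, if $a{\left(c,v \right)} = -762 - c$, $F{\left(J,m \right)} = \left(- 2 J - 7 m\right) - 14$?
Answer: $- \frac{1}{651} \approx -0.0015361$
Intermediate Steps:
$F{\left(J,m \right)} = -14 - 7 m - 2 J$ ($F{\left(J,m \right)} = \left(- 7 m - 2 J\right) - 14 = -14 - 7 m - 2 J$)
$\frac{1}{a{\left(F{\left(10,E \right)},757 \right)}} = \frac{1}{-762 - \left(-14 - 77 - 20\right)} = \frac{1}{-762 - -111} = \frac{1}{-762 + 111} = \frac{1}{-651} = - \frac{1}{651}$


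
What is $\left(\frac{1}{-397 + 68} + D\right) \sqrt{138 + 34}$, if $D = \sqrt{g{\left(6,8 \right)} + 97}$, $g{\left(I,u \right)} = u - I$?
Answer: $6 \sqrt{473} - \frac{2 \sqrt{43}}{329} \approx 130.45$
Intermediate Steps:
$D = 3 \sqrt{11}$ ($D = \sqrt{\left(8 - 6\right) + 97} = \sqrt{2 + 97} = \sqrt{99} = 3 \sqrt{11} \approx 9.9499$)
$\left(\frac{1}{-397 + 68} + D\right) \sqrt{138 + 34} = \left(\frac{1}{-397 + 68} + 3 \sqrt{11}\right) \sqrt{138 + 34} = \left(\frac{1}{-329} + 3 \sqrt{11}\right) \sqrt{172} = \left(- \frac{1}{329} + 3 \sqrt{11}\right) 2 \sqrt{43} = 2 \sqrt{43} \left(- \frac{1}{329} + 3 \sqrt{11}\right)$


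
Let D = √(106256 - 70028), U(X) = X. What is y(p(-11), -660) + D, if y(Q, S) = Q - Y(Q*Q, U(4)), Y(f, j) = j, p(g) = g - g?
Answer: -4 + 2*√9057 ≈ 186.34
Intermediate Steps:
p(g) = 0
y(Q, S) = -4 + Q (y(Q, S) = Q - 1*4 = Q - 4 = -4 + Q)
D = 2*√9057 (D = √36228 = 2*√9057 ≈ 190.34)
y(p(-11), -660) + D = (-4 + 0) + 2*√9057 = -4 + 2*√9057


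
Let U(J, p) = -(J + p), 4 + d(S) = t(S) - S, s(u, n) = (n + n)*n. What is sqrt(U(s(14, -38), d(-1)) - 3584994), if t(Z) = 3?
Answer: I*sqrt(3587882) ≈ 1894.2*I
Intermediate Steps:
s(u, n) = 2*n**2 (s(u, n) = (2*n)*n = 2*n**2)
d(S) = -1 - S (d(S) = -4 + (3 - S) = -1 - S)
U(J, p) = -J - p
sqrt(U(s(14, -38), d(-1)) - 3584994) = sqrt((-2*(-38)**2 - (-1 - 1*(-1))) - 3584994) = sqrt((-2*1444 - (-1 + 1)) - 3584994) = sqrt((-1*2888 - 1*0) - 3584994) = sqrt((-2888 + 0) - 3584994) = sqrt(-2888 - 3584994) = sqrt(-3587882) = I*sqrt(3587882)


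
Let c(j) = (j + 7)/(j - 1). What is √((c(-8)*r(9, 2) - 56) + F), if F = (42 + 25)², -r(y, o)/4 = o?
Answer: √39889/3 ≈ 66.574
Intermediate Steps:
c(j) = (7 + j)/(-1 + j)
r(y, o) = -4*o
F = 4489 (F = 67² = 4489)
√((c(-8)*r(9, 2) - 56) + F) = √((((7 - 8)/(-1 - 8))*(-4*2) - 56) + 4489) = √(((-1/(-9))*(-8) - 56) + 4489) = √((-⅑*(-1)*(-8) - 56) + 4489) = √(((⅑)*(-8) - 56) + 4489) = √((-8/9 - 56) + 4489) = √(-512/9 + 4489) = √(39889/9) = √39889/3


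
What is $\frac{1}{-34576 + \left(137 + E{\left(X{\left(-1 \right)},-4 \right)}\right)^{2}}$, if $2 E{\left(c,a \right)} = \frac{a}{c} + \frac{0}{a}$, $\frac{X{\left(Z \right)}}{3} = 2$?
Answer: $- \frac{9}{143084} \approx -6.29 \cdot 10^{-5}$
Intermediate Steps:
$X{\left(Z \right)} = 6$ ($X{\left(Z \right)} = 3 \cdot 2 = 6$)
$E{\left(c,a \right)} = \frac{a}{2 c}$ ($E{\left(c,a \right)} = \frac{\frac{a}{c} + \frac{0}{a}}{2} = \frac{\frac{a}{c} + 0}{2} = \frac{a \frac{1}{c}}{2} = \frac{a}{2 c}$)
$\frac{1}{-34576 + \left(137 + E{\left(X{\left(-1 \right)},-4 \right)}\right)^{2}} = \frac{1}{-34576 + \left(137 + \frac{1}{2} \left(-4\right) \frac{1}{6}\right)^{2}} = \frac{1}{-34576 + \left(137 - \frac{1}{3}\right)^{2}} = \frac{1}{-34576 + \left(\frac{410}{3}\right)^{2}} = \frac{1}{-34576 + \frac{168100}{9}} = \frac{1}{- \frac{143084}{9}} = - \frac{9}{143084}$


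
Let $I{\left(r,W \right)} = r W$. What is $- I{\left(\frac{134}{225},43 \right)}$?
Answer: $- \frac{5762}{225} \approx -25.609$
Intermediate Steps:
$I{\left(r,W \right)} = W r$
$- I{\left(\frac{134}{225},43 \right)} = - 43 \cdot \frac{134}{225} = - 43 \cdot 134 \cdot \frac{1}{225} = - \frac{43 \cdot 134}{225} = \left(-1\right) \frac{5762}{225} = - \frac{5762}{225}$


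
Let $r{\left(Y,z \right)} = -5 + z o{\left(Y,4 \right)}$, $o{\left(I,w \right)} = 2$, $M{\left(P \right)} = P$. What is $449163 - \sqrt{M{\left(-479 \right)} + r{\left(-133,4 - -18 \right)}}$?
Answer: $449163 - 2 i \sqrt{110} \approx 4.4916 \cdot 10^{5} - 20.976 i$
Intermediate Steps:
$r{\left(Y,z \right)} = -5 + 2 z$ ($r{\left(Y,z \right)} = -5 + z 2 = -5 + 2 z$)
$449163 - \sqrt{M{\left(-479 \right)} + r{\left(-133,4 - -18 \right)}} = 449163 - \sqrt{-479 - \left(5 - 2 \left(4 - -18\right)\right)} = 449163 - \sqrt{-479 - \left(5 - 2 \left(4 + 18\right)\right)} = 449163 - \sqrt{-479 + \left(-5 + 2 \cdot 22\right)} = 449163 - \sqrt{-479 + \left(-5 + 44\right)} = 449163 - \sqrt{-479 + 39} = 449163 - \sqrt{-440} = 449163 - 2 i \sqrt{110}$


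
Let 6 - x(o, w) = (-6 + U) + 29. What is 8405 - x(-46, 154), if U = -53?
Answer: 8369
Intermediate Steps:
x(o, w) = 36 (x(o, w) = 6 - ((-6 - 53) + 29) = 6 - (-59 + 29) = 6 - 1*(-30) = 6 + 30 = 36)
8405 - x(-46, 154) = 8405 - 1*36 = 8405 - 36 = 8369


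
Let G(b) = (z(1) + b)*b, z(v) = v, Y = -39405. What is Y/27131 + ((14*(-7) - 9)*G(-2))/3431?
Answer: -141004589/93086461 ≈ -1.5148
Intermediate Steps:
G(b) = b*(1 + b) (G(b) = (1 + b)*b = b*(1 + b))
Y/27131 + ((14*(-7) - 9)*G(-2))/3431 = -39405/27131 + ((14*(-7) - 9)*(-2*(1 - 2)))/3431 = -39405*1/27131 + ((-98 - 9)*(-2*(-1)))*(1/3431) = -39405/27131 - 107*2*(1/3431) = -39405/27131 - 214*1/3431 = -39405/27131 - 214/3431 = -141004589/93086461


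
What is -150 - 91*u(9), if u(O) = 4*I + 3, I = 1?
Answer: -787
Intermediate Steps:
u(O) = 7 (u(O) = 4*1 + 3 = 4 + 3 = 7)
-150 - 91*u(9) = -150 - 91*7 = -150 - 637 = -787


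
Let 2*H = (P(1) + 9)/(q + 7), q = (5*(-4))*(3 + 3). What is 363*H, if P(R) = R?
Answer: -1815/113 ≈ -16.062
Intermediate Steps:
q = -120 (q = -20*6 = -120)
H = -5/113 (H = ((1 + 9)/(-120 + 7))/2 = (10/(-113))/2 = (10*(-1/113))/2 = (1/2)*(-10/113) = -5/113 ≈ -0.044248)
363*H = 363*(-5/113) = -1815/113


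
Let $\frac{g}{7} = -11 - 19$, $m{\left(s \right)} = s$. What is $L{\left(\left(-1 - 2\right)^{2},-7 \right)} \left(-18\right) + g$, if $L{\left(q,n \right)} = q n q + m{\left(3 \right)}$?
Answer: $9942$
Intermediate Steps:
$g = -210$ ($g = 7 \left(-11 - 19\right) = 7 \left(-30\right) = -210$)
$L{\left(q,n \right)} = 3 + n q^{2}$ ($L{\left(q,n \right)} = q n q + 3 = n q q + 3 = n q^{2} + 3 = 3 + n q^{2}$)
$L{\left(\left(-1 - 2\right)^{2},-7 \right)} \left(-18\right) + g = \left(3 - 7 \left(\left(-1 - 2\right)^{2}\right)^{2}\right) \left(-18\right) - 210 = \left(3 - 7 \left(\left(-3\right)^{2}\right)^{2}\right) \left(-18\right) - 210 = \left(3 - 7 \cdot 9^{2}\right) \left(-18\right) - 210 = \left(3 - 567\right) \left(-18\right) - 210 = \left(-564\right) \left(-18\right) - 210 = 10152 - 210 = 9942$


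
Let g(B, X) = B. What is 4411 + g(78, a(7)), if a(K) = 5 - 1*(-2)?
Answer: 4489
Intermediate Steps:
a(K) = 7 (a(K) = 5 + 2 = 7)
4411 + g(78, a(7)) = 4411 + 78 = 4489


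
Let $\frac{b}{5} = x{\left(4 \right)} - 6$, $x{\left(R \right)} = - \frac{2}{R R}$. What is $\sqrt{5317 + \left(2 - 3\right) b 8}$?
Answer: $3 \sqrt{618} \approx 74.579$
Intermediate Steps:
$x{\left(R \right)} = - \frac{2}{R^{2}}$
$b = - \frac{245}{8}$ ($b = 5 \left(- \frac{2}{16} - 6\right) = 5 \left(\left(-2\right) \frac{1}{16} - 6\right) = 5 \left(- \frac{1}{8} - 6\right) = 5 \left(- \frac{49}{8}\right) = - \frac{245}{8} \approx -30.625$)
$\sqrt{5317 + \left(2 - 3\right) b 8} = \sqrt{5317 + \left(2 - 3\right) \left(- \frac{245}{8}\right) 8} = \sqrt{5317 + \left(-1\right) \left(- \frac{245}{8}\right) 8} = \sqrt{5317 + \frac{245}{8} \cdot 8} = \sqrt{5317 + 245} = \sqrt{5562} = 3 \sqrt{618}$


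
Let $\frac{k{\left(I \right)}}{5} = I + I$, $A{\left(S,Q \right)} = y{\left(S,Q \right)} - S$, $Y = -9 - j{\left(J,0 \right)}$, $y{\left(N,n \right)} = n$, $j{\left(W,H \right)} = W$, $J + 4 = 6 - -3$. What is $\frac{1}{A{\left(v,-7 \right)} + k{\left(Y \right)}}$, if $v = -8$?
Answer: $- \frac{1}{139} \approx -0.0071942$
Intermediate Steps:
$J = 5$ ($J = -4 + \left(6 - -3\right) = -4 + \left(6 + 3\right) = -4 + 9 = 5$)
$Y = -14$ ($Y = -9 - 5 = -14$)
$A{\left(S,Q \right)} = Q - S$
$k{\left(I \right)} = 10 I$ ($k{\left(I \right)} = 5 \left(I + I\right) = 5 \cdot 2 I = 10 I$)
$\frac{1}{A{\left(v,-7 \right)} + k{\left(Y \right)}} = \frac{1}{\left(-7 - -8\right) + 10 \left(-14\right)} = \frac{1}{\left(-7 + 8\right) - 140} = \frac{1}{1 - 140} = \frac{1}{-139} = - \frac{1}{139}$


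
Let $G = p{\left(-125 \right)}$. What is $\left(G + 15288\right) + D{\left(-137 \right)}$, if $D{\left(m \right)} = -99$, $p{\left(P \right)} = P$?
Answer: $15064$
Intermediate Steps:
$G = -125$
$\left(G + 15288\right) + D{\left(-137 \right)} = \left(-125 + 15288\right) - 99 = 15163 - 99 = 15064$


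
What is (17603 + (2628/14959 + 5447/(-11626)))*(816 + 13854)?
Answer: 22454969168101095/86956667 ≈ 2.5823e+8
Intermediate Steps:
(17603 + (2628/14959 + 5447/(-11626)))*(816 + 13854) = (17603 + (2628*(1/14959) + 5447*(-1/11626)))*14670 = (17603 + (2628/14959 - 5447/11626))*14670 = (17603 - 50928545/173913334)*14670 = (3061345489857/173913334)*14670 = 22454969168101095/86956667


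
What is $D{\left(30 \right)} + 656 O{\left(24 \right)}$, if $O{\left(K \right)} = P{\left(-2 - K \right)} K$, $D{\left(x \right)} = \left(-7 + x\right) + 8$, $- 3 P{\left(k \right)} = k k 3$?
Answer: $-10642913$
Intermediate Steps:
$P{\left(k \right)} = - k^{2}$ ($P{\left(k \right)} = - \frac{k k 3}{3} = - \frac{k^{2} \cdot 3}{3} = - \frac{3 k^{2}}{3} = - k^{2}$)
$D{\left(x \right)} = 1 + x$
$O{\left(K \right)} = - K \left(-2 - K\right)^{2}$ ($O{\left(K \right)} = - \left(-2 - K\right)^{2} K = - K \left(-2 - K\right)^{2}$)
$D{\left(30 \right)} + 656 O{\left(24 \right)} = \left(1 + 30\right) + 656 \left(\left(-1\right) 24 \left(2 + 24\right)^{2}\right) = 31 + 656 \left(\left(-1\right) 24 \cdot 26^{2}\right) = 31 + 656 \left(\left(-1\right) 24 \cdot 676\right) = 31 + 656 \left(-16224\right) = 31 - 10642944 = -10642913$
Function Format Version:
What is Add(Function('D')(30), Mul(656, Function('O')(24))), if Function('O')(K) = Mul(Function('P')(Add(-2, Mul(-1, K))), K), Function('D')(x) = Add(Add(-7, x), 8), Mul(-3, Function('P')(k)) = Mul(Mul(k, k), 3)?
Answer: -10642913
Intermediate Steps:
Function('P')(k) = Mul(-1, Pow(k, 2)) (Function('P')(k) = Mul(Rational(-1, 3), Mul(Mul(k, k), 3)) = Mul(Rational(-1, 3), Mul(Pow(k, 2), 3)) = Mul(Rational(-1, 3), Mul(3, Pow(k, 2))) = Mul(-1, Pow(k, 2)))
Function('D')(x) = Add(1, x)
Function('O')(K) = Mul(-1, K, Pow(Add(-2, Mul(-1, K)), 2)) (Function('O')(K) = Mul(Mul(-1, Pow(Add(-2, Mul(-1, K)), 2)), K) = Mul(-1, K, Pow(Add(-2, Mul(-1, K)), 2)))
Add(Function('D')(30), Mul(656, Function('O')(24))) = Add(Add(1, 30), Mul(656, Mul(-1, 24, Pow(Add(2, 24), 2)))) = Add(31, Mul(656, Mul(-1, 24, Pow(26, 2)))) = Add(31, Mul(656, Mul(-1, 24, 676))) = Add(31, Mul(656, -16224)) = Add(31, -10642944) = -10642913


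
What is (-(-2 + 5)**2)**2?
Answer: 81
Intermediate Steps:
(-(-2 + 5)**2)**2 = (-1*3**2)**2 = (-1*9)**2 = (-9)**2 = 81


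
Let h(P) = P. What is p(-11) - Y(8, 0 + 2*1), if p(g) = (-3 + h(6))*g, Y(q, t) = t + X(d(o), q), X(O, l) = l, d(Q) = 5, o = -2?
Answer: -43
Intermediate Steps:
Y(q, t) = q + t (Y(q, t) = t + q = q + t)
p(g) = 3*g (p(g) = (-3 + 6)*g = 3*g)
p(-11) - Y(8, 0 + 2*1) = 3*(-11) - (8 + (0 + 2*1)) = -33 - (8 + (0 + 2)) = -33 - (8 + 2) = -33 - 1*10 = -33 - 10 = -43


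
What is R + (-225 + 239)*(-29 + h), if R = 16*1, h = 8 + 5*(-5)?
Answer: -628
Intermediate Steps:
h = -17 (h = 8 - 25 = -17)
R = 16
R + (-225 + 239)*(-29 + h) = 16 + (-225 + 239)*(-29 - 17) = 16 + 14*(-46) = 16 - 644 = -628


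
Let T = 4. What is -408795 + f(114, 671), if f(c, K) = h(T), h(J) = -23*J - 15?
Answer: -408902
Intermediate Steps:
h(J) = -15 - 23*J
f(c, K) = -107 (f(c, K) = -15 - 23*4 = -15 - 92 = -107)
-408795 + f(114, 671) = -408795 - 107 = -408902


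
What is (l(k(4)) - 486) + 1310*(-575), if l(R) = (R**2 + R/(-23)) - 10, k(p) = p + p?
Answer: -17334694/23 ≈ -7.5368e+5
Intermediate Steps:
k(p) = 2*p
l(R) = -10 + R**2 - R/23 (l(R) = (R**2 - R/23) - 10 = -10 + R**2 - R/23)
(l(k(4)) - 486) + 1310*(-575) = ((-10 + (2*4)**2 - 2*4/23) - 486) + 1310*(-575) = ((-10 + 8**2 - 1/23*8) - 486) - 753250 = ((-10 + 64 - 8/23) - 486) - 753250 = (1234/23 - 486) - 753250 = -9944/23 - 753250 = -17334694/23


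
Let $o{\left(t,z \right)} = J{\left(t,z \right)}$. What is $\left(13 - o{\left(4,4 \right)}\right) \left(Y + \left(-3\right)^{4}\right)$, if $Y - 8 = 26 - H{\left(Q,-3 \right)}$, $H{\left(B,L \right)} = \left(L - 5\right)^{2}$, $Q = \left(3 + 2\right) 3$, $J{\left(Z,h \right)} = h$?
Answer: $459$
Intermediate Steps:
$Q = 15$ ($Q = 5 \cdot 3 = 15$)
$H{\left(B,L \right)} = \left(-5 + L\right)^{2}$
$o{\left(t,z \right)} = z$
$Y = -30$ ($Y = 8 + \left(26 - \left(-5 - 3\right)^{2}\right) = 8 + \left(26 - \left(-8\right)^{2}\right) = 8 + \left(26 - 64\right) = 8 - 38 = -30$)
$\left(13 - o{\left(4,4 \right)}\right) \left(Y + \left(-3\right)^{4}\right) = \left(13 - 4\right) \left(-30 + \left(-3\right)^{4}\right) = \left(13 - 4\right) \left(-30 + 81\right) = 9 \cdot 51 = 459$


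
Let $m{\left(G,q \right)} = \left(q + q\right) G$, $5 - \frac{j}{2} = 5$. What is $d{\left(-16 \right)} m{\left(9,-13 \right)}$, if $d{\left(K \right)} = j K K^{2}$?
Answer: $0$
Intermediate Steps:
$j = 0$ ($j = 10 - 10 = 0$)
$d{\left(K \right)} = 0$ ($d{\left(K \right)} = 0 K K^{2} = 0 K^{2} = 0$)
$m{\left(G,q \right)} = 2 G q$ ($m{\left(G,q \right)} = 2 q G = 2 G q$)
$d{\left(-16 \right)} m{\left(9,-13 \right)} = 0 \cdot 2 \cdot 9 \left(-13\right) = 0 \left(-234\right) = 0$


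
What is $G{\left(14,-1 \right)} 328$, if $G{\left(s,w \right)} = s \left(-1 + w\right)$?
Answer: $-9184$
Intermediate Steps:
$G{\left(14,-1 \right)} 328 = 14 \left(-1 - 1\right) 328 = 14 \left(-2\right) 328 = \left(-28\right) 328 = -9184$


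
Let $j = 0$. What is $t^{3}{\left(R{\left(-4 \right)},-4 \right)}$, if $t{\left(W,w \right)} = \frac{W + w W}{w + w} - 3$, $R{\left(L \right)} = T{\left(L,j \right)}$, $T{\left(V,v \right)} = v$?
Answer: $-27$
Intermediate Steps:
$R{\left(L \right)} = 0$
$t{\left(W,w \right)} = -3 + \frac{W + W w}{2 w}$ ($t{\left(W,w \right)} = \frac{W + W w}{2 w} - 3 = -3 + \frac{W + W w}{2 w}$)
$t^{3}{\left(R{\left(-4 \right)},-4 \right)} = \left(\frac{0 - 4 \left(-6 + 0\right)}{2 \left(-4\right)}\right)^{3} = \left(\frac{1}{2} \left(- \frac{1}{4}\right) \left(0 - -24\right)\right)^{3} = \left(\frac{1}{2} \left(- \frac{1}{4}\right) \left(0 + 24\right)\right)^{3} = \left(\frac{1}{2} \left(- \frac{1}{4}\right) 24\right)^{3} = \left(-3\right)^{3} = -27$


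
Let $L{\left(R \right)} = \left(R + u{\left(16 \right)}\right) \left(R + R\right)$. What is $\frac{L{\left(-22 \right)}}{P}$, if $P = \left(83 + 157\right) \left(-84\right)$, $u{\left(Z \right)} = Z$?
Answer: $- \frac{11}{840} \approx -0.013095$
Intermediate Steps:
$P = -20160$ ($P = 240 \left(-84\right) = -20160$)
$L{\left(R \right)} = 2 R \left(16 + R\right)$ ($L{\left(R \right)} = \left(R + 16\right) \left(R + R\right) = \left(16 + R\right) 2 R = 2 R \left(16 + R\right)$)
$\frac{L{\left(-22 \right)}}{P} = \frac{2 \left(-22\right) \left(16 - 22\right)}{-20160} = 2 \left(-22\right) \left(-6\right) \left(- \frac{1}{20160}\right) = 264 \left(- \frac{1}{20160}\right) = - \frac{11}{840}$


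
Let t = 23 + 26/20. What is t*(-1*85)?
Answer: -4131/2 ≈ -2065.5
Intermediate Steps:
t = 243/10 (t = 23 + 26*(1/20) = 23 + 13/10 = 243/10 ≈ 24.300)
t*(-1*85) = 243*(-1*85)/10 = (243/10)*(-85) = -4131/2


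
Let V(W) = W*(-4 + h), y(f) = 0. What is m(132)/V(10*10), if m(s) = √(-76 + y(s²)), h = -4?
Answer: -I*√19/400 ≈ -0.010897*I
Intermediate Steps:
V(W) = -8*W (V(W) = W*(-4 - 4) = W*(-8) = -8*W)
m(s) = 2*I*√19 (m(s) = √(-76 + 0) = √(-76) = 2*I*√19)
m(132)/V(10*10) = (2*I*√19)/((-80*10)) = (2*I*√19)/((-8*100)) = (2*I*√19)/(-800) = (2*I*√19)*(-1/800) = -I*√19/400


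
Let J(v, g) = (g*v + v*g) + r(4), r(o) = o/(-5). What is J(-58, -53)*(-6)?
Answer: -184416/5 ≈ -36883.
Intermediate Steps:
r(o) = -o/5 (r(o) = o*(-⅕) = -o/5)
J(v, g) = -⅘ + 2*g*v (J(v, g) = (g*v + v*g) - ⅕*4 = (g*v + g*v) - ⅘ = 2*g*v - ⅘ = -⅘ + 2*g*v)
J(-58, -53)*(-6) = (-⅘ + 2*(-53)*(-58))*(-6) = (-⅘ + 6148)*(-6) = (30736/5)*(-6) = -184416/5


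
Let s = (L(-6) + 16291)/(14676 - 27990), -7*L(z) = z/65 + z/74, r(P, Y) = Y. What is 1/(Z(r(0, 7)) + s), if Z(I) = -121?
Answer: -112070595/13697671696 ≈ -0.0081817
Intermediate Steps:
L(z) = -139*z/33670 (L(z) = -(z/65 + z/74)/7 = -139*z/33670)
s = -137129701/112070595 (s = (-139/33670*(-6) + 16291)/(14676 - 27990) = (417/16835 + 16291)/(-13314) = (274259402/16835)*(-1/13314) = -137129701/112070595 ≈ -1.2236)
1/(Z(r(0, 7)) + s) = 1/(-121 - 137129701/112070595) = 1/(-13697671696/112070595) = -112070595/13697671696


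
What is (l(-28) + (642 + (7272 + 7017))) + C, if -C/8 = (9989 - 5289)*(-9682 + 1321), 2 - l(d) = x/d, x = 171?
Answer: 8802879095/28 ≈ 3.1439e+8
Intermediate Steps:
l(d) = 2 - 171/d
C = 314373600 (C = -8*(9989 - 5289)*(-9682 + 1321) = -37600*(-8361) = -8*(-39296700) = 314373600)
(l(-28) + (642 + (7272 + 7017))) + C = ((2 - 171/(-28)) + (642 + (7272 + 7017))) + 314373600 = ((2 - 171*(-1/28)) + (642 + 14289)) + 314373600 = ((2 + 171/28) + 14931) + 314373600 = (227/28 + 14931) + 314373600 = 418295/28 + 314373600 = 8802879095/28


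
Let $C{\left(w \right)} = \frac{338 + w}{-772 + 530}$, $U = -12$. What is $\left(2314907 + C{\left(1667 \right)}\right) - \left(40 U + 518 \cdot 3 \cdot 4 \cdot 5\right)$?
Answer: $\frac{552800289}{242} \approx 2.2843 \cdot 10^{6}$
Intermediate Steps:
$C{\left(w \right)} = - \frac{169}{121} - \frac{w}{242}$ ($C{\left(w \right)} = \frac{338 + w}{-242} = \left(338 + w\right) \left(- \frac{1}{242}\right) = - \frac{169}{121} - \frac{w}{242}$)
$\left(2314907 + C{\left(1667 \right)}\right) - \left(40 U + 518 \cdot 3 \cdot 4 \cdot 5\right) = \left(2314907 - \frac{2005}{242}\right) - \left(-480 + 518 \cdot 3 \cdot 4 \cdot 5\right) = \left(2314907 - \frac{2005}{242}\right) + \left(- 518 \cdot 12 \cdot 5 + 480\right) = \left(2314907 - \frac{2005}{242}\right) + \left(\left(-518\right) 60 + 480\right) = \frac{560205489}{242} + \left(-31080 + 480\right) = \frac{560205489}{242} - 30600 = \frac{552800289}{242}$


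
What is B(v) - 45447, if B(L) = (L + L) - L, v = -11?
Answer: -45458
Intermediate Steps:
B(L) = L (B(L) = 2*L - L = L)
B(v) - 45447 = -11 - 45447 = -45458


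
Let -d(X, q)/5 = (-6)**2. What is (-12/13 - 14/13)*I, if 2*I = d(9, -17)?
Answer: 180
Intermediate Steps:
d(X, q) = -180 (d(X, q) = -5*(-6)**2 = -5*36 = -180)
I = -90 (I = (1/2)*(-180) = -90)
(-12/13 - 14/13)*I = (-12/13 - 14/13)*(-90) = -2*(-90) = 180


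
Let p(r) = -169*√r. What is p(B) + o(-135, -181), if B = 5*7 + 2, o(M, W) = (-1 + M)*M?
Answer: 18360 - 169*√37 ≈ 17332.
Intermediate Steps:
o(M, W) = M*(-1 + M)
B = 37 (B = 35 + 2 = 37)
p(B) + o(-135, -181) = -169*√37 - 135*(-1 - 135) = -169*√37 - 135*(-136) = -169*√37 + 18360 = 18360 - 169*√37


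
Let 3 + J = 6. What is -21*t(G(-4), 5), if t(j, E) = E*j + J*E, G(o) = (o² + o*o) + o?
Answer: -3255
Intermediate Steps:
J = 3 (J = -3 + 6 = 3)
G(o) = o + 2*o² (G(o) = (o² + o²) + o = 2*o² + o = o + 2*o²)
t(j, E) = 3*E + E*j (t(j, E) = E*j + 3*E = 3*E + E*j)
-21*t(G(-4), 5) = -105*(3 - 4*(1 + 2*(-4))) = -105*(3 - 4*(1 - 8)) = -105*(3 - 4*(-7)) = -105*(3 + 28) = -105*31 = -21*155 = -3255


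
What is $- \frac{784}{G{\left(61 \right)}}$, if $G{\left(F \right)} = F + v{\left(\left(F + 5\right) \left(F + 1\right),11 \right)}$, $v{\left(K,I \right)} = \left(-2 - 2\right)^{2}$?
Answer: $- \frac{112}{11} \approx -10.182$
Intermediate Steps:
$v{\left(K,I \right)} = 16$ ($v{\left(K,I \right)} = \left(-4\right)^{2} = 16$)
$G{\left(F \right)} = 16 + F$ ($G{\left(F \right)} = F + 16 = 16 + F$)
$- \frac{784}{G{\left(61 \right)}} = - \frac{784}{16 + 61} = - \frac{784}{77} = \left(-784\right) \frac{1}{77} = - \frac{112}{11}$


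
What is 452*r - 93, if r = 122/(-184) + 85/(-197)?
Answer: -2662964/4531 ≈ -587.72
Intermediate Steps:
r = -19837/18124 (r = 122*(-1/184) + 85*(-1/197) = -61/92 - 85/197 = -19837/18124 ≈ -1.0945)
452*r - 93 = 452*(-19837/18124) - 93 = -2241581/4531 - 93 = -2662964/4531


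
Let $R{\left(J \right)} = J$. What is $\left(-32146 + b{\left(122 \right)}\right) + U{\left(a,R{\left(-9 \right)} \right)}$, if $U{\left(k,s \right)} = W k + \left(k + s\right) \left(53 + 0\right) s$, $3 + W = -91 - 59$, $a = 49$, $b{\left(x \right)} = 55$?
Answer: $-58668$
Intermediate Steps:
$W = -153$ ($W = -3 - 150 = -153$)
$U{\left(k,s \right)} = - 153 k + s \left(53 k + 53 s\right)$ ($U{\left(k,s \right)} = - 153 k + \left(k + s\right) \left(53 + 0\right) s = - 153 k + \left(k + s\right) 53 s = - 153 k + \left(53 k + 53 s\right) s = - 153 k + s \left(53 k + 53 s\right)$)
$\left(-32146 + b{\left(122 \right)}\right) + U{\left(a,R{\left(-9 \right)} \right)} = \left(-32146 + 55\right) + \left(\left(-153\right) 49 + 53 \left(-9\right)^{2} + 53 \cdot 49 \left(-9\right)\right) = -32091 - 26577 = -58668$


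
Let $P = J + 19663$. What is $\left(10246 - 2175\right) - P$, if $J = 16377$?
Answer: $-27969$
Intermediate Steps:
$P = 36040$ ($P = 16377 + 19663 = 36040$)
$\left(10246 - 2175\right) - P = \left(10246 - 2175\right) - 36040 = 8071 - 36040 = -27969$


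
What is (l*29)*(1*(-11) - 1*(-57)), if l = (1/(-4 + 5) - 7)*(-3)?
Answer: 24012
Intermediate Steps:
l = 18 (l = (1/1 - 7)*(-3) = (1 - 7)*(-3) = -6*(-3) = 18)
(l*29)*(1*(-11) - 1*(-57)) = (18*29)*(1*(-11) - 1*(-57)) = 522*(-11 + 57) = 522*46 = 24012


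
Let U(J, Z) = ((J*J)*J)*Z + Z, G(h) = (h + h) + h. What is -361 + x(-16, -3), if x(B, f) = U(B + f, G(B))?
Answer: 328823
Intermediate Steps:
G(h) = 3*h (G(h) = 2*h + h = 3*h)
U(J, Z) = Z + Z*J³ (U(J, Z) = (J²*J)*Z + Z = J³*Z + Z = Z*J³ + Z = Z + Z*J³)
x(B, f) = 3*B*(1 + (B + f)³) (x(B, f) = (3*B)*(1 + (B + f)³) = 3*B*(1 + (B + f)³))
-361 + x(-16, -3) = -361 + 3*(-16)*(1 + (-16 - 3)³) = -361 + 3*(-16)*(1 + (-19)³) = -361 + 3*(-16)*(1 - 6859) = -361 + 3*(-16)*(-6858) = -361 + 329184 = 328823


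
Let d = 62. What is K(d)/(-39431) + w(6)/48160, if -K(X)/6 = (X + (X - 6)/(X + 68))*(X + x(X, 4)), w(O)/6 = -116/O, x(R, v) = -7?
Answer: 10663733/20504120 ≈ 0.52008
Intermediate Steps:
w(O) = -696/O (w(O) = 6*(-116/O) = -696/O)
K(X) = -6*(-7 + X)*(X + (-6 + X)/(68 + X)) (K(X) = -6*(X + (X - 6)/(X + 68))*(X - 7) = -6*(X + (-6 + X)/(68 + X))*(-7 + X) = -6*(-7 + X)*(X + (-6 + X)/(68 + X)))
K(d)/(-39431) + w(6)/48160 = (6*(-42 - 1*62³ - 62*62² + 489*62)/(68 + 62))/(-39431) - 696/6/48160 = (6*(-42 - 1*238328 - 62*3844 + 30318)/130)*(-1/39431) - 696*⅙*(1/48160) = (6*(1/130)*(-42 - 238328 - 238328 + 30318))*(-1/39431) - 116*1/48160 = (6*(1/130)*(-446380))*(-1/39431) - 29/12040 = -267828/13*(-1/39431) - 29/12040 = 267828/512603 - 29/12040 = 10663733/20504120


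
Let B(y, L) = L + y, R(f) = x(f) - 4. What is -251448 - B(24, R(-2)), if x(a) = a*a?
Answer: -251472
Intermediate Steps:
x(a) = a**2
R(f) = -4 + f**2 (R(f) = f**2 - 4 = -4 + f**2)
-251448 - B(24, R(-2)) = -251448 - ((-4 + (-2)**2) + 24) = -251448 - ((-4 + 4) + 24) = -251448 - (0 + 24) = -251448 - 1*24 = -251448 - 24 = -251472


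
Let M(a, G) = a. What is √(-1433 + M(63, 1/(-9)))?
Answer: I*√1370 ≈ 37.013*I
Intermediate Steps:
√(-1433 + M(63, 1/(-9))) = √(-1433 + 63) = √(-1370) = I*√1370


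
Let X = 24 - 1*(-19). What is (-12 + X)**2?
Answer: 961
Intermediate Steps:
X = 43 (X = 24 + 19 = 43)
(-12 + X)**2 = (-12 + 43)**2 = 31**2 = 961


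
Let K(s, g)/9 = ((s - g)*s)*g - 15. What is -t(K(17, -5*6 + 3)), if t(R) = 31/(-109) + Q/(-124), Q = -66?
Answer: -1675/6758 ≈ -0.24785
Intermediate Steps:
K(s, g) = -135 + 9*g*s*(s - g) (K(s, g) = 9*(((s - g)*s)*g - 15) = 9*((s*(s - g))*g - 15) = 9*(g*s*(s - g) - 15) = 9*(-15 + g*s*(s - g)) = -135 + 9*g*s*(s - g))
t(R) = 1675/6758 (t(R) = 31/(-109) - 66/(-124) = 31*(-1/109) - 66*(-1/124) = -31/109 + 33/62 = 1675/6758)
-t(K(17, -5*6 + 3)) = -1*1675/6758 = -1675/6758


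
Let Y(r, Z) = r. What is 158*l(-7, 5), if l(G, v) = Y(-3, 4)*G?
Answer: 3318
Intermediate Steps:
l(G, v) = -3*G
158*l(-7, 5) = 158*(-3*(-7)) = 158*21 = 3318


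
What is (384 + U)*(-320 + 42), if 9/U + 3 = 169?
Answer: -8861667/83 ≈ -1.0677e+5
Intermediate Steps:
U = 9/166 (U = 9/(-3 + 169) = 9/166 ≈ 0.054217)
(384 + U)*(-320 + 42) = (384 + 9/166)*(-320 + 42) = (63753/166)*(-278) = -8861667/83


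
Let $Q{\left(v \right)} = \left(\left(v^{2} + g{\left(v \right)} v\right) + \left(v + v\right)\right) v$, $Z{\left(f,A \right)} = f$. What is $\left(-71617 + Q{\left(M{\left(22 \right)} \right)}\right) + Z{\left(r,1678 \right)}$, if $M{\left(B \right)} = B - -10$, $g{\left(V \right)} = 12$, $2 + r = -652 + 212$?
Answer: $-24955$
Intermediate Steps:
$r = -442$ ($r = -2 + \left(-652 + 212\right) = -2 - 440 = -442$)
$M{\left(B \right)} = 10 + B$ ($M{\left(B \right)} = B + 10 = 10 + B$)
$Q{\left(v \right)} = v \left(v^{2} + 14 v\right)$ ($Q{\left(v \right)} = \left(\left(v^{2} + 12 v\right) + \left(v + v\right)\right) v = \left(\left(v^{2} + 12 v\right) + 2 v\right) v = \left(v^{2} + 14 v\right) v = v \left(v^{2} + 14 v\right)$)
$\left(-71617 + Q{\left(M{\left(22 \right)} \right)}\right) + Z{\left(r,1678 \right)} = \left(-71617 + \left(10 + 22\right)^{2} \left(14 + \left(10 + 22\right)\right)\right) - 442 = \left(-71617 + 32^{2} \left(14 + 32\right)\right) - 442 = \left(-71617 + 1024 \cdot 46\right) - 442 = \left(-71617 + 47104\right) - 442 = -24513 - 442 = -24955$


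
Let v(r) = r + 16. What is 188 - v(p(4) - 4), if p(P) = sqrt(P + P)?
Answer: 176 - 2*sqrt(2) ≈ 173.17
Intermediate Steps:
p(P) = sqrt(2)*sqrt(P) (p(P) = sqrt(2*P) = sqrt(2)*sqrt(P))
v(r) = 16 + r
188 - v(p(4) - 4) = 188 - (16 + (sqrt(2)*sqrt(4) - 4)) = 188 - (16 + (sqrt(2)*2 - 4)) = 188 - (16 + (2*sqrt(2) - 4)) = 188 - (16 + (-4 + 2*sqrt(2))) = 188 - (12 + 2*sqrt(2)) = 188 + (-12 - 2*sqrt(2)) = 176 - 2*sqrt(2)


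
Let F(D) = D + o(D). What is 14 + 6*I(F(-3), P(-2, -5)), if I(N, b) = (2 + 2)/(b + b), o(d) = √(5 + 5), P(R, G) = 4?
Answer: 17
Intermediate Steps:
o(d) = √10
F(D) = D + √10
I(N, b) = 2/b (I(N, b) = 4/((2*b)) = 4*(1/(2*b)) = 2/b)
14 + 6*I(F(-3), P(-2, -5)) = 14 + 6*(2/4) = 14 + 6*(2*(¼)) = 14 + 6*(½) = 14 + 3 = 17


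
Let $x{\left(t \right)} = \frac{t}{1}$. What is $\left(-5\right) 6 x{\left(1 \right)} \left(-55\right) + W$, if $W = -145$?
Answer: $1505$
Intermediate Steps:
$x{\left(t \right)} = t$ ($x{\left(t \right)} = t 1 = t$)
$\left(-5\right) 6 x{\left(1 \right)} \left(-55\right) + W = \left(-5\right) 6 \cdot 1 \left(-55\right) - 145 = \left(-30\right) 1 \left(-55\right) - 145 = \left(-30\right) \left(-55\right) - 145 = 1650 - 145 = 1505$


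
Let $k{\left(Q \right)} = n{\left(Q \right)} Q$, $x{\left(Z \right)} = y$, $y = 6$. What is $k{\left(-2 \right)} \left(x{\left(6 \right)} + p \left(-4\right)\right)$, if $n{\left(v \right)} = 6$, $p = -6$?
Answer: $-360$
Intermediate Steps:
$x{\left(Z \right)} = 6$
$k{\left(Q \right)} = 6 Q$
$k{\left(-2 \right)} \left(x{\left(6 \right)} + p \left(-4\right)\right) = 6 \left(-2\right) \left(6 - -24\right) = - 12 \left(6 + 24\right) = \left(-12\right) 30 = -360$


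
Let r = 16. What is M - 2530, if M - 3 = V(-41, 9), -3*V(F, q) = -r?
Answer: -7565/3 ≈ -2521.7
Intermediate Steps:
V(F, q) = 16/3 (V(F, q) = -(-1)*16/3 = -1/3*(-16) = 16/3)
M = 25/3 (M = 3 + 16/3 = 25/3 ≈ 8.3333)
M - 2530 = 25/3 - 2530 = -7565/3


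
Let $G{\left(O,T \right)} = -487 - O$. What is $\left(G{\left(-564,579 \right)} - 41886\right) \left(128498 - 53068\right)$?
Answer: $-3153652870$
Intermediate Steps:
$\left(G{\left(-564,579 \right)} - 41886\right) \left(128498 - 53068\right) = \left(\left(-487 - -564\right) - 41886\right) \left(128498 - 53068\right) = \left(\left(-487 + 564\right) - 41886\right) 75430 = \left(77 - 41886\right) 75430 = \left(-41809\right) 75430 = -3153652870$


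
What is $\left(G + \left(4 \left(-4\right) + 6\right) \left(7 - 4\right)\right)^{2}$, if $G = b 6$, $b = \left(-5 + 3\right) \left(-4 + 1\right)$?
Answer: $36$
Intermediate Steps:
$b = 6$ ($b = \left(-2\right) \left(-3\right) = 6$)
$G = 36$ ($G = 6 \cdot 6 = 36$)
$\left(G + \left(4 \left(-4\right) + 6\right) \left(7 - 4\right)\right)^{2} = \left(36 + \left(4 \left(-4\right) + 6\right) \left(7 - 4\right)\right)^{2} = \left(36 + \left(-16 + 6\right) 3\right)^{2} = \left(36 - 30\right)^{2} = 6^{2} = 36$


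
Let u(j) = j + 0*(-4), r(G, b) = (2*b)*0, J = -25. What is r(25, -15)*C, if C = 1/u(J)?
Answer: 0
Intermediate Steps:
r(G, b) = 0
u(j) = j (u(j) = j + 0 = j)
C = -1/25 (C = 1/(-25) = -1/25 ≈ -0.040000)
r(25, -15)*C = 0*(-1/25) = 0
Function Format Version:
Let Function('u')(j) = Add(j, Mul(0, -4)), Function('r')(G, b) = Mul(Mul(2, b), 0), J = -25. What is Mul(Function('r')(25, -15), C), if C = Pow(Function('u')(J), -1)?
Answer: 0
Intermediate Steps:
Function('r')(G, b) = 0
Function('u')(j) = j (Function('u')(j) = Add(j, 0) = j)
C = Rational(-1, 25) (C = Pow(-25, -1) = Rational(-1, 25) ≈ -0.040000)
Mul(Function('r')(25, -15), C) = Mul(0, Rational(-1, 25)) = 0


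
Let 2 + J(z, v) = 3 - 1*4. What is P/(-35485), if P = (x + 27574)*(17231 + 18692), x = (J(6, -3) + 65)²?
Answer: -1128628814/35485 ≈ -31806.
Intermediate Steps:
J(z, v) = -3 (J(z, v) = -2 + (3 - 1*4) = -2 + (3 - 4) = -2 - 1 = -3)
x = 3844 (x = (-3 + 65)² = 62² = 3844)
P = 1128628814 (P = (3844 + 27574)*(17231 + 18692) = 31418*35923 = 1128628814)
P/(-35485) = 1128628814/(-35485) = 1128628814*(-1/35485) = -1128628814/35485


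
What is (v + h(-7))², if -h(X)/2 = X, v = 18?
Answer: 1024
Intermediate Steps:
h(X) = -2*X
(v + h(-7))² = (18 - 2*(-7))² = (18 + 14)² = 32² = 1024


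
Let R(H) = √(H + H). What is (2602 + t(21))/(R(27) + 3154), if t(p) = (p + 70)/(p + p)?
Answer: 24640625/29842986 - 15625*√6/19895324 ≈ 0.82375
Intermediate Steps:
R(H) = √2*√H (R(H) = √(2*H) = √2*√H)
t(p) = (70 + p)/(2*p) (t(p) = (70 + p)/((2*p)) = (70 + p)*(1/(2*p)) = (70 + p)/(2*p))
(2602 + t(21))/(R(27) + 3154) = (2602 + (½)*(70 + 21)/21)/(√2*√27 + 3154) = (2602 + (½)*(1/21)*91)/(√2*(3*√3) + 3154) = (2602 + 13/6)/(3*√6 + 3154) = 15625/(6*(3154 + 3*√6))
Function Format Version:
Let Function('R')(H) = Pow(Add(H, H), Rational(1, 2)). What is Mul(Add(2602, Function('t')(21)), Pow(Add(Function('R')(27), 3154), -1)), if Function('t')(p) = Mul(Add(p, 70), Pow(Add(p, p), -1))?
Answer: Add(Rational(24640625, 29842986), Mul(Rational(-15625, 19895324), Pow(6, Rational(1, 2)))) ≈ 0.82375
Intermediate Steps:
Function('R')(H) = Mul(Pow(2, Rational(1, 2)), Pow(H, Rational(1, 2))) (Function('R')(H) = Pow(Mul(2, H), Rational(1, 2)) = Mul(Pow(2, Rational(1, 2)), Pow(H, Rational(1, 2))))
Function('t')(p) = Mul(Rational(1, 2), Pow(p, -1), Add(70, p)) (Function('t')(p) = Mul(Add(70, p), Pow(Mul(2, p), -1)) = Mul(Add(70, p), Mul(Rational(1, 2), Pow(p, -1))) = Mul(Rational(1, 2), Pow(p, -1), Add(70, p)))
Mul(Add(2602, Function('t')(21)), Pow(Add(Function('R')(27), 3154), -1)) = Mul(Add(2602, Mul(Rational(1, 2), Pow(21, -1), Add(70, 21))), Pow(Add(Mul(Pow(2, Rational(1, 2)), Pow(27, Rational(1, 2))), 3154), -1)) = Mul(Add(2602, Mul(Rational(1, 2), Rational(1, 21), 91)), Pow(Add(Mul(Pow(2, Rational(1, 2)), Mul(3, Pow(3, Rational(1, 2)))), 3154), -1)) = Mul(Add(2602, Rational(13, 6)), Pow(Add(Mul(3, Pow(6, Rational(1, 2))), 3154), -1)) = Mul(Rational(15625, 6), Pow(Add(3154, Mul(3, Pow(6, Rational(1, 2)))), -1))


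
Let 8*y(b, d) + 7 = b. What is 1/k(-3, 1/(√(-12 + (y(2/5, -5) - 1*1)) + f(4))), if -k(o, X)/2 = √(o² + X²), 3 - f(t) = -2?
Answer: -1/(2*√((4063 + 180*I*√5530)/(447 + 20*I*√5530))) ≈ -0.1666 - 0.00022811*I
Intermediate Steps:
f(t) = 5 (f(t) = 3 - 1*(-2) = 3 + 2 = 5)
y(b, d) = -7/8 + b/8
k(o, X) = -2*√(X² + o²) (k(o, X) = -2*√(o² + X²) = -2*√(X² + o²))
1/k(-3, 1/(√(-12 + (y(2/5, -5) - 1*1)) + f(4))) = 1/(-2*√((1/(√(-12 + ((-7/8 + (2/5)/8) - 1*1)) + 5))² + (-3)²)) = 1/(-2*√((1/(√(-12 + ((-7/8 + (2*(⅕))/8) - 1)) + 5))² + 9)) = 1/(-2*√((1/(√(-12 + ((-7/8 + (⅛)*(⅖)) - 1)) + 5))² + 9)) = 1/(-2*√((1/(√(-12 + ((-7/8 + 1/20) - 1)) + 5))² + 9)) = 1/(-2*√((1/(√(-12 + (-33/40 - 1)) + 5))² + 9)) = 1/(-2*√((1/(√(-12 - 73/40) + 5))² + 9)) = 1/(-2*√((1/(√(-553/40) + 5))² + 9)) = 1/(-2*√((1/(I*√5530/20 + 5))² + 9)) = 1/(-2*√((1/(5 + I*√5530/20))² + 9)) = 1/(-2*√((5 + I*√5530/20)⁻² + 9)) = 1/(-2*√(9 + (5 + I*√5530/20)⁻²)) = -1/(2*√(9 + (5 + I*√5530/20)⁻²))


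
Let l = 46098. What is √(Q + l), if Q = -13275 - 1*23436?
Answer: 3*√1043 ≈ 96.886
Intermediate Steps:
Q = -36711 (Q = -13275 - 23436 = -36711)
√(Q + l) = √(-36711 + 46098) = √9387 = 3*√1043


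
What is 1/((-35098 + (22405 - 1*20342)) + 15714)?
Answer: -1/17321 ≈ -5.7733e-5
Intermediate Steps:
1/((-35098 + (22405 - 1*20342)) + 15714) = 1/((-35098 + (22405 - 20342)) + 15714) = 1/((-35098 + 2063) + 15714) = 1/(-33035 + 15714) = 1/(-17321) = -1/17321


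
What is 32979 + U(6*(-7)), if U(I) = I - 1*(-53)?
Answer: 32990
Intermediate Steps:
U(I) = 53 + I (U(I) = I + 53 = 53 + I)
32979 + U(6*(-7)) = 32979 + (53 + 6*(-7)) = 32979 + (53 - 42) = 32979 + 11 = 32990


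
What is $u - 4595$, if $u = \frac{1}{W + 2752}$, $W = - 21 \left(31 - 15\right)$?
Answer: $- \frac{11101519}{2416} \approx -4595.0$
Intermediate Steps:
$W = -336$ ($W = \left(-21\right) 16 = -336$)
$u = \frac{1}{2416}$ ($u = \frac{1}{-336 + 2752} = \frac{1}{2416} \approx 0.00041391$)
$u - 4595 = \frac{1}{2416} - 4595 = - \frac{11101519}{2416}$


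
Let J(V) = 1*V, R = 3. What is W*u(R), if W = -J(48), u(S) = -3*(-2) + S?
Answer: -432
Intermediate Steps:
u(S) = 6 + S
J(V) = V
W = -48 (W = -1*48 = -48)
W*u(R) = -48*(6 + 3) = -48*9 = -432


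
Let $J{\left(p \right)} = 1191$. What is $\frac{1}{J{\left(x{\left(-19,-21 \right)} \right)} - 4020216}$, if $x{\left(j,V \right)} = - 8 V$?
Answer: $- \frac{1}{4019025} \approx -2.4882 \cdot 10^{-7}$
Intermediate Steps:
$\frac{1}{J{\left(x{\left(-19,-21 \right)} \right)} - 4020216} = \frac{1}{1191 - 4020216} = \frac{1}{-4019025} = - \frac{1}{4019025}$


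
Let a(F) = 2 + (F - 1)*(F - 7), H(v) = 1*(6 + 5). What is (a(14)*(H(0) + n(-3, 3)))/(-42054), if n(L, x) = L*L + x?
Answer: -713/14018 ≈ -0.050863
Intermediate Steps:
H(v) = 11 (H(v) = 1*11 = 11)
n(L, x) = x + L**2 (n(L, x) = L**2 + x = x + L**2)
a(F) = 2 + (-1 + F)*(-7 + F)
(a(14)*(H(0) + n(-3, 3)))/(-42054) = ((9 + 14**2 - 8*14)*(11 + (3 + (-3)**2)))/(-42054) = ((9 + 196 - 112)*(11 + (3 + 9)))*(-1/42054) = (93*(11 + 12))*(-1/42054) = (93*23)*(-1/42054) = 2139*(-1/42054) = -713/14018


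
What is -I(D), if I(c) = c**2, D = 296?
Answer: -87616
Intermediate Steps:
-I(D) = -1*296**2 = -1*87616 = -87616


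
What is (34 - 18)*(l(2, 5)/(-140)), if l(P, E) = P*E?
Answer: -8/7 ≈ -1.1429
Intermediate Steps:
l(P, E) = E*P
(34 - 18)*(l(2, 5)/(-140)) = (34 - 18)*((5*2)/(-140)) = 16*(10*(-1/140)) = 16*(-1/14) = -8/7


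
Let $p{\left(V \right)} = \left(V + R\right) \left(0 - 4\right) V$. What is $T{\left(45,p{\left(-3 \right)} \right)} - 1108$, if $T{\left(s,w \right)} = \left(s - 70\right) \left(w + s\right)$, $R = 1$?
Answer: $-1633$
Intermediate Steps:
$p{\left(V \right)} = V \left(-4 - 4 V\right)$ ($p{\left(V \right)} = \left(V + 1\right) \left(0 - 4\right) V = \left(1 + V\right) \left(-4\right) V = \left(-4 - 4 V\right) V = V \left(-4 - 4 V\right)$)
$T{\left(s,w \right)} = \left(-70 + s\right) \left(s + w\right)$
$T{\left(45,p{\left(-3 \right)} \right)} - 1108 = \left(45^{2} - 3150 - 70 \left(\left(-4\right) \left(-3\right) \left(1 - 3\right)\right) + 45 \left(\left(-4\right) \left(-3\right) \left(1 - 3\right)\right)\right) - 1108 = \left(2025 - 3150 - 70 \left(\left(-4\right) \left(-3\right) \left(-2\right)\right) + 45 \left(\left(-4\right) \left(-3\right) \left(-2\right)\right)\right) - 1108 = \left(2025 - 3150 - -1680 + 45 \left(-24\right)\right) - 1108 = \left(2025 - 3150 + 1680 - 1080\right) - 1108 = -525 - 1108 = -1633$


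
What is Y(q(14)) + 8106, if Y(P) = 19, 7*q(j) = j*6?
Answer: 8125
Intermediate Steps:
q(j) = 6*j/7 (q(j) = (j*6)/7 = (6*j)/7 = 6*j/7)
Y(q(14)) + 8106 = 19 + 8106 = 8125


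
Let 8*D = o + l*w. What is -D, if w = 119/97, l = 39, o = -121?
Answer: 887/97 ≈ 9.1443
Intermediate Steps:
w = 119/97 (w = 119*(1/97) = 119/97 ≈ 1.2268)
D = -887/97 (D = (-121 + 39*(119/97))/8 = (-121 + 4641/97)/8 = (⅛)*(-7096/97) = -887/97 ≈ -9.1443)
-D = -1*(-887/97) = 887/97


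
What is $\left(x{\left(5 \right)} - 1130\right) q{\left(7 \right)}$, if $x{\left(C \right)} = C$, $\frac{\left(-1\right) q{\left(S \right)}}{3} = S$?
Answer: $23625$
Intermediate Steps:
$q{\left(S \right)} = - 3 S$
$\left(x{\left(5 \right)} - 1130\right) q{\left(7 \right)} = \left(5 - 1130\right) \left(\left(-3\right) 7\right) = \left(5 - 1130\right) \left(-21\right) = \left(-1125\right) \left(-21\right) = 23625$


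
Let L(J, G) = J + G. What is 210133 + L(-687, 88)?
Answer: 209534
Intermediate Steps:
L(J, G) = G + J
210133 + L(-687, 88) = 210133 + (88 - 687) = 210133 - 599 = 209534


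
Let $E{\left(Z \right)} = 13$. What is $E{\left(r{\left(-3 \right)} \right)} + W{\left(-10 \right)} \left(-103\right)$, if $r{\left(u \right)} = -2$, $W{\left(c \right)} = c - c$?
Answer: $13$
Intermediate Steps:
$W{\left(c \right)} = 0$
$E{\left(r{\left(-3 \right)} \right)} + W{\left(-10 \right)} \left(-103\right) = 13 + 0 \left(-103\right) = 13 + 0 = 13$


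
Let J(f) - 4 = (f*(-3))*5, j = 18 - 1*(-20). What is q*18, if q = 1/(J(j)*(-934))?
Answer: 9/264322 ≈ 3.4049e-5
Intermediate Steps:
j = 38 (j = 18 + 20 = 38)
J(f) = 4 - 15*f (J(f) = 4 + (f*(-3))*5 = 4 - 3*f*5 = 4 - 15*f)
q = 1/528644 (q = 1/((4 - 15*38)*(-934)) = -1/934/(4 - 570) = -1/934/(-566) = -1/566*(-1/934) = 1/528644 ≈ 1.8916e-6)
q*18 = (1/528644)*18 = 9/264322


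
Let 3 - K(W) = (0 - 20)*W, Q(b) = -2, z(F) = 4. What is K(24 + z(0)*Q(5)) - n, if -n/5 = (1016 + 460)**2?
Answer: 10893203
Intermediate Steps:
n = -10892880 (n = -5*(1016 + 460)**2 = -5*1476**2 = -5*2178576 = -10892880)
K(W) = 3 + 20*W (K(W) = 3 - (0 - 20)*W = 3 - (-20)*W = 3 + 20*W)
K(24 + z(0)*Q(5)) - n = (3 + 20*(24 + 4*(-2))) - 1*(-10892880) = (3 + 20*(24 - 8)) + 10892880 = (3 + 20*16) + 10892880 = (3 + 320) + 10892880 = 323 + 10892880 = 10893203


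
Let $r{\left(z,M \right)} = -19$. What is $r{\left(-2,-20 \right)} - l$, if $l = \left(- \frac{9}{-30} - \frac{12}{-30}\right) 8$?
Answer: $- \frac{123}{5} \approx -24.6$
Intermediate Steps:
$l = \frac{28}{5}$ ($l = \left(\left(-9\right) \left(- \frac{1}{30}\right) - - \frac{2}{5}\right) 8 = \left(\frac{3}{10} + \frac{2}{5}\right) 8 = \frac{7}{10} \cdot 8 = \frac{28}{5} \approx 5.6$)
$r{\left(-2,-20 \right)} - l = -19 - \frac{28}{5} = - \frac{123}{5}$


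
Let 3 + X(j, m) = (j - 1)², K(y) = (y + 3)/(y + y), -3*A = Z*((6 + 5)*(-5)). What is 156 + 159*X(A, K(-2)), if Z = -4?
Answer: 2634674/3 ≈ 8.7823e+5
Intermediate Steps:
A = -220/3 (A = -(-4)*(6 + 5)*(-5)/3 = -(-4)*11*(-5)/3 = -(-4)*(-55)/3 = -⅓*220 = -220/3 ≈ -73.333)
K(y) = (3 + y)/(2*y) (K(y) = (3 + y)/((2*y)) = (3 + y)*(1/(2*y)) = (3 + y)/(2*y))
X(j, m) = -3 + (-1 + j)² (X(j, m) = -3 + (j - 1)² = -3 + (-1 + j)²)
156 + 159*X(A, K(-2)) = 156 + 159*(-3 + (-1 - 220/3)²) = 156 + 159*(-3 + (-223/3)²) = 156 + 159*(-3 + 49729/9) = 156 + 159*(49702/9) = 156 + 2634206/3 = 2634674/3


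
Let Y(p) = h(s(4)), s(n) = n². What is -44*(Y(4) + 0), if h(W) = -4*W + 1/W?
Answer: 11253/4 ≈ 2813.3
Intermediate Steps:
h(W) = 1/W - 4*W
Y(p) = -1023/16 (Y(p) = 1/(4²) - 4*4² = 1/16 - 4*16 = 1/16 - 64 = -1023/16)
-44*(Y(4) + 0) = -44*(-1023/16 + 0) = -44*(-1023/16) = 11253/4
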